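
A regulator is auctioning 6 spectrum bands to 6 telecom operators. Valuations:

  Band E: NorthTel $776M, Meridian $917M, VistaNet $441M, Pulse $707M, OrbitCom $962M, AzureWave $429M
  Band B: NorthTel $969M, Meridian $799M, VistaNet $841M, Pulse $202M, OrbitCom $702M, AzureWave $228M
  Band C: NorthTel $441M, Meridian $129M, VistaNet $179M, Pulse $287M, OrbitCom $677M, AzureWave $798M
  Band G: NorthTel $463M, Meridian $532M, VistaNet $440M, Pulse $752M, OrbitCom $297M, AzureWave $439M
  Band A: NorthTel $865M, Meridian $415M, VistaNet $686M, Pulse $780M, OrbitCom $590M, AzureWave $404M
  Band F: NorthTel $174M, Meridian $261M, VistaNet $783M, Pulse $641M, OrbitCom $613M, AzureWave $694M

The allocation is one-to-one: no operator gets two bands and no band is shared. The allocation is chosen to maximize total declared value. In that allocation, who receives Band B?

Meridian receives Band B.

Treat this as an assignment problem: match each operator to one band.
Optimal: NorthTel→Band A ($865M), Meridian→Band B ($799M), VistaNet→Band F ($783M), Pulse→Band G ($752M), OrbitCom→Band E ($962M), AzureWave→Band C ($798M) — total 865+799+783+752+962+798 = $4959M.
Row-greedy (each operator in turn takes its best remaining band) gives $4565M, worse by 394.
Next-best assignment: NorthTel→Band B, Meridian→Band G, VistaNet→Band F, Pulse→Band A, OrbitCom→Band E, AzureWave→Band C = $4824M.
No other one-to-one assignment exceeds $4959M.
Meridian's own top band is Band E ($917M), but forcing Meridian→Band E and reassigning the rest optimally gives only $4817M — worse by 142.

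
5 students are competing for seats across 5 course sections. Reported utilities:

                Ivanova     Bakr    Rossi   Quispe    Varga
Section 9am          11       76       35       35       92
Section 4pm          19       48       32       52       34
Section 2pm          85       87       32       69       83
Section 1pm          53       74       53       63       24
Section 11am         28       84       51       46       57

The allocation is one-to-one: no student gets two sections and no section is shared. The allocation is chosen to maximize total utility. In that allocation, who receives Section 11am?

Bakr receives Section 11am.

Treat this as an assignment problem: match each student to one section.
Optimal: Ivanova→Section 2pm (85 points), Bakr→Section 11am (84 points), Rossi→Section 1pm (53 points), Quispe→Section 4pm (52 points), Varga→Section 9am (92 points) — total 85+84+53+52+92 = 366 points.
Bakr's own top section is Section 2pm (87 points), but forcing Bakr→Section 2pm and reassigning the rest optimally gives only 335 points — worse by 31.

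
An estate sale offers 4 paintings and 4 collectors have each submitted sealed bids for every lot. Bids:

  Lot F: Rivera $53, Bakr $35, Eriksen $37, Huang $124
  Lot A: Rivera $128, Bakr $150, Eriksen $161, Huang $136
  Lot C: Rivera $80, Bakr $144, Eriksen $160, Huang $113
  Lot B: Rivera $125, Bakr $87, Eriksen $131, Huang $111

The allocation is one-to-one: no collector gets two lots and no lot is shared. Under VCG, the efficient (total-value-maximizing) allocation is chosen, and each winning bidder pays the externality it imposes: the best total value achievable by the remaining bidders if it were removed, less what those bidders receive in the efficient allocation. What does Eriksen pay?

Eriksen pays $6.

Efficient allocation: Rivera→Lot B ($125), Bakr→Lot A ($150), Eriksen→Lot C ($160), Huang→Lot F ($124); total welfare W = $559.
Eriksen receives Lot C at value $160, so the others get W − 160 = $399.
Without Eriksen: best allocation of the remaining 3 bidders over all 4 lots is Rivera→Lot B ($125), Bakr→Lot C ($144), Huang→Lot A ($136), total $405.
VCG payment = (others' best without Eriksen) − (others' welfare with Eriksen) = 405 − 399 = $6.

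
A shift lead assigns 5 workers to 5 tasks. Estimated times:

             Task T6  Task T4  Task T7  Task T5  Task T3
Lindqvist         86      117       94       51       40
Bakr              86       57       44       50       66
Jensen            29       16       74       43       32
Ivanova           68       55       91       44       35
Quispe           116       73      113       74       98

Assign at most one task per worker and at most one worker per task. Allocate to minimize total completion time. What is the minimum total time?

Min total: 230 min

Optimal: Lindqvist→Task T3 (40 min), Bakr→Task T7 (44 min), Jensen→Task T6 (29 min), Ivanova→Task T5 (44 min), Quispe→Task T4 (73 min) — total 40+44+29+44+73 = 230 min.
Min-entry greedy (repeatedly take the single cheapest remaining cell) gives 262 min, worse by 32.
Next-best assignment: Lindqvist→Task T5, Bakr→Task T7, Jensen→Task T6, Ivanova→Task T3, Quispe→Task T4 = 232 min.
Checked against all permutations: 230 min is optimal.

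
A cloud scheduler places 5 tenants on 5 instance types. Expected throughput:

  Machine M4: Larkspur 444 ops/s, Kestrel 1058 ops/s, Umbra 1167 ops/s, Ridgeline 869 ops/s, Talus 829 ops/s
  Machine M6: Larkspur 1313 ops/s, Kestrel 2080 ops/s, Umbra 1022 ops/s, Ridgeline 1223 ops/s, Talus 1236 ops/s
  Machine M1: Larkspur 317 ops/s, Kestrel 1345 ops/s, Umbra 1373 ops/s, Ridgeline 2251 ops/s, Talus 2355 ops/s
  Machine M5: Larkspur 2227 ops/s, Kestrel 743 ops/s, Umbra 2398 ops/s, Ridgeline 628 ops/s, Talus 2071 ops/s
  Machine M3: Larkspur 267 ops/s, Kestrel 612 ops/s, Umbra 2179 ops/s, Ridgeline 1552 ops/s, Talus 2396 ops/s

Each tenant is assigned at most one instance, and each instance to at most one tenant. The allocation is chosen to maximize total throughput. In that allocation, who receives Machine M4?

Optimal: Larkspur→Machine M5 (2227 ops/s), Kestrel→Machine M6 (2080 ops/s), Umbra→Machine M4 (1167 ops/s), Ridgeline→Machine M1 (2251 ops/s), Talus→Machine M3 (2396 ops/s) — total 2227+2080+1167+2251+2396 = 10121 ops/s.
Column-greedy (each instance in turn goes to its best remaining tenant) gives 9381 ops/s, worse by 740.
Next-best assignment: Larkspur→Machine M5, Kestrel→Machine M6, Umbra→Machine M3, Ridgeline→Machine M4, Talus→Machine M1 = 9710 ops/s.
Umbra's own top instance is Machine M5 (2398 ops/s), but forcing Umbra→Machine M5 and reassigning the rest optimally gives only 9569 ops/s — worse by 552.

Umbra receives Machine M4.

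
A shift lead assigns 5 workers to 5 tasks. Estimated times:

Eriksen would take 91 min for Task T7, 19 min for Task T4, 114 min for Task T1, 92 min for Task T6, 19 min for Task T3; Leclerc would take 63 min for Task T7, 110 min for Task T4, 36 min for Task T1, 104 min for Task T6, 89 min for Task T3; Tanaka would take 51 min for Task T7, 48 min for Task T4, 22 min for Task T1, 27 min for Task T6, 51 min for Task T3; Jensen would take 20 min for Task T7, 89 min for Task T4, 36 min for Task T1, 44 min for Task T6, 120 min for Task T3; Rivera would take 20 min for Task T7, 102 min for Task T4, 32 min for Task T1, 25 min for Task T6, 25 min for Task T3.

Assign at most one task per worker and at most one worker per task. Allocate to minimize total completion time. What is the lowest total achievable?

Optimal: Eriksen→Task T4 (19 min), Leclerc→Task T1 (36 min), Tanaka→Task T6 (27 min), Jensen→Task T7 (20 min), Rivera→Task T3 (25 min) — total 19+36+27+20+25 = 127 min.

Minimum total: 127 min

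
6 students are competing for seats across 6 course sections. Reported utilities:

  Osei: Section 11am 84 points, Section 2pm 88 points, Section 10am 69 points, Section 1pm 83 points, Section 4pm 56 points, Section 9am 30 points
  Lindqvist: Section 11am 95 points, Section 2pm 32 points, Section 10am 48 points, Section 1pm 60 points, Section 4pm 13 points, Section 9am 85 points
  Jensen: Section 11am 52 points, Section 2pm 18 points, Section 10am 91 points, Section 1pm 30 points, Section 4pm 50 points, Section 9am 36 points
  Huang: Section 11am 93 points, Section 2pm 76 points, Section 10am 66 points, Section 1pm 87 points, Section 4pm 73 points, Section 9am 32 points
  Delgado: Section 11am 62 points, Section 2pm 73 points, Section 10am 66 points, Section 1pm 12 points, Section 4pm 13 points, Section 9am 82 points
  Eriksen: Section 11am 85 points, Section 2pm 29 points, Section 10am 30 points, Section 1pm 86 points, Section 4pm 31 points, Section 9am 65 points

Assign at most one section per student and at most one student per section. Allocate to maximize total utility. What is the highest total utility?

Optimal: Osei→Section 2pm (88 points), Lindqvist→Section 11am (95 points), Jensen→Section 10am (91 points), Huang→Section 4pm (73 points), Delgado→Section 9am (82 points), Eriksen→Section 1pm (86 points) — total 88+95+91+73+82+86 = 515 points.
Row-greedy (each student in turn takes its best remaining section) gives 474 points, worse by 41.
Checked against all permutations: 515 points is optimal.

Maximum total: 515 points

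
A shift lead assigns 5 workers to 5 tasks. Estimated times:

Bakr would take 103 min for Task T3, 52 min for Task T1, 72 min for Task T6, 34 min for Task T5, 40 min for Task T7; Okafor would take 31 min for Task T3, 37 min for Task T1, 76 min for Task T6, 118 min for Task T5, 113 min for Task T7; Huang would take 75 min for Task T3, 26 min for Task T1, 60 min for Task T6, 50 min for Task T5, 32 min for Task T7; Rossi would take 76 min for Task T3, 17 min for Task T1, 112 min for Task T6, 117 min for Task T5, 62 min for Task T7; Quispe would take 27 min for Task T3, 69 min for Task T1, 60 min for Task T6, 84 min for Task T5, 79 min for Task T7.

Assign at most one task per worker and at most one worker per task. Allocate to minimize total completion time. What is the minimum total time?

Min total: 174 min

Optimal: Bakr→Task T5 (34 min), Okafor→Task T3 (31 min), Huang→Task T7 (32 min), Rossi→Task T1 (17 min), Quispe→Task T6 (60 min) — total 34+31+32+17+60 = 174 min.
Row-greedy (each worker in turn takes its cheapest remaining task) gives 213 min, worse by 39.
Swapping Quispe↔Okafor (Quispe→Task T3 27 min, Okafor→Task T6 76 min) adds 12.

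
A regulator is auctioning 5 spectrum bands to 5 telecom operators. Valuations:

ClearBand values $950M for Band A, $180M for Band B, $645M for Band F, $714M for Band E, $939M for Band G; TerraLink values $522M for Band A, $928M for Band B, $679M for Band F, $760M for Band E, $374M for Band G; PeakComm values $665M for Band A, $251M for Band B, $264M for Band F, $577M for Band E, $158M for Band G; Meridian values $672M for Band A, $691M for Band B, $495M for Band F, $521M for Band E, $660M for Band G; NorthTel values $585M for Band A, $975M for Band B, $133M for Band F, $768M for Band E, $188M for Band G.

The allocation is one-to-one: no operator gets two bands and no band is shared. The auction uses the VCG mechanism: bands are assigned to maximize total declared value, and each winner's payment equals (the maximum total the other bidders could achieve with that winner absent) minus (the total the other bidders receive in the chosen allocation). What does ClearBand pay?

Efficient allocation: ClearBand→Band G ($939M), TerraLink→Band F ($679M), PeakComm→Band E ($577M), Meridian→Band A ($672M), NorthTel→Band B ($975M); total welfare W = $3842M.
ClearBand receives Band G at value $939M, so the others get W − 939 = $2903M.
Without ClearBand: best allocation of the remaining 4 bidders over all 5 bands is TerraLink→Band E ($760M), PeakComm→Band A ($665M), Meridian→Band G ($660M), NorthTel→Band B ($975M), total $3060M.
VCG payment = (others' best without ClearBand) − (others' welfare with ClearBand) = 3060 − 2903 = $157M.

ClearBand pays $157M.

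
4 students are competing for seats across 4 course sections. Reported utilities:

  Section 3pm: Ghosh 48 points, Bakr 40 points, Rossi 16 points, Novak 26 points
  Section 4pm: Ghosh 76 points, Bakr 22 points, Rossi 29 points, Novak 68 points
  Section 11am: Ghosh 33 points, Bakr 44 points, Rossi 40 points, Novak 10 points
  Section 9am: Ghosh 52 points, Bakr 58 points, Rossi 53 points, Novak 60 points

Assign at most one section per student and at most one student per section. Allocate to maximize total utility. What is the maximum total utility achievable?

Optimal: Ghosh→Section 4pm (76 points), Bakr→Section 3pm (40 points), Rossi→Section 11am (40 points), Novak→Section 9am (60 points) — total 76+40+40+60 = 216 points.
Row-greedy (each student in turn takes its best remaining section) gives 200 points, worse by 16.
Next-best assignment: Ghosh→Section 3pm, Bakr→Section 9am, Rossi→Section 11am, Novak→Section 4pm = 214 points.
Checked against all permutations: 216 points is optimal.

Max total: 216 points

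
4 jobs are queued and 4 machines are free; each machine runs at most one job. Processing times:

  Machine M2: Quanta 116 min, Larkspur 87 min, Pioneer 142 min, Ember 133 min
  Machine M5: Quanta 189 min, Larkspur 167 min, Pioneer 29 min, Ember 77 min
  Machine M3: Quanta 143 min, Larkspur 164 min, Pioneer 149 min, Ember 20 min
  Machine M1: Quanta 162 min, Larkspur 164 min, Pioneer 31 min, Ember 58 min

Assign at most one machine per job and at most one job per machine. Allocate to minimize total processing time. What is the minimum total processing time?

Min total: 298 min

Optimal: Quanta→Machine M1 (162 min), Larkspur→Machine M2 (87 min), Pioneer→Machine M5 (29 min), Ember→Machine M3 (20 min) — total 162+87+29+20 = 298 min.
Row-greedy (each job in turn takes its cheapest remaining machine) gives 367 min, worse by 69.
Next-best assignment: Quanta→Machine M3, Larkspur→Machine M2, Pioneer→Machine M5, Ember→Machine M1 = 317 min.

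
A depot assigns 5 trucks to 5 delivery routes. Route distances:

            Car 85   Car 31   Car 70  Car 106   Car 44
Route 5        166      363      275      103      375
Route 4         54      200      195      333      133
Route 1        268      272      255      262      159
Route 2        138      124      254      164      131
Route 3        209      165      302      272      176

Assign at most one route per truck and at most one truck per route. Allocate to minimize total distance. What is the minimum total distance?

Optimal: Car 85→Route 4 (54 km), Car 31→Route 3 (165 km), Car 70→Route 1 (255 km), Car 106→Route 5 (103 km), Car 44→Route 2 (131 km) — total 54+165+255+103+131 = 708 km.
Min-entry greedy (repeatedly take the single cheapest remaining cell) gives 742 km, worse by 34.
Next-best assignment: Car 85→Route 4, Car 31→Route 2, Car 70→Route 1, Car 106→Route 5, Car 44→Route 3 = 712 km.
No other one-to-one assignment undercuts 708 km.

Minimum total: 708 km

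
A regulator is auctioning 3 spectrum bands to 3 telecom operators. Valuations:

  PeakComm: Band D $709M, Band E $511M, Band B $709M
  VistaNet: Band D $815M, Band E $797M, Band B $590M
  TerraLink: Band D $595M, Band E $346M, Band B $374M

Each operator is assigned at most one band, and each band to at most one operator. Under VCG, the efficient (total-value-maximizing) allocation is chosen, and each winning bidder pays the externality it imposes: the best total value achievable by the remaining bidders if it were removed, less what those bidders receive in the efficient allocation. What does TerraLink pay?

Efficient allocation: PeakComm→Band B ($709M), VistaNet→Band E ($797M), TerraLink→Band D ($595M); total welfare W = $2101M.
TerraLink receives Band D at value $595M, so the others get W − 595 = $1506M.
Without TerraLink: best allocation of the remaining 2 bidders over all 3 bands is PeakComm→Band B ($709M), VistaNet→Band D ($815M), total $1524M.
VCG payment = (others' best without TerraLink) − (others' welfare with TerraLink) = 1524 − 1506 = $18M.

TerraLink pays $18M.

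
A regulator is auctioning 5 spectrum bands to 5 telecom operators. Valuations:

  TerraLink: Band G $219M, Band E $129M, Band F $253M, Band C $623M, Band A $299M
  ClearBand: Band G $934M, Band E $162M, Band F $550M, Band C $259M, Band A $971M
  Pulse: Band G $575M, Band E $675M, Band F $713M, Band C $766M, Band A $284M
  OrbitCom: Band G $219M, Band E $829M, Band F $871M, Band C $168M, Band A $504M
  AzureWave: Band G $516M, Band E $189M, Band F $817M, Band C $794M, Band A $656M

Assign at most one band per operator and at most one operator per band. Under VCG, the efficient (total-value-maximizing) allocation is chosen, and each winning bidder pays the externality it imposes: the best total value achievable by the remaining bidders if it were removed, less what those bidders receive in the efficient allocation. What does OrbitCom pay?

OrbitCom pays $100M.

Efficient allocation: TerraLink→Band C ($623M), ClearBand→Band A ($971M), Pulse→Band G ($575M), OrbitCom→Band E ($829M), AzureWave→Band F ($817M); total welfare W = $3815M.
OrbitCom receives Band E at value $829M, so the others get W − 829 = $2986M.
Without OrbitCom: best allocation of the remaining 4 bidders over all 5 bands is TerraLink→Band C ($623M), ClearBand→Band A ($971M), Pulse→Band E ($675M), AzureWave→Band F ($817M), total $3086M.
VCG payment = (others' best without OrbitCom) − (others' welfare with OrbitCom) = 3086 − 2986 = $100M.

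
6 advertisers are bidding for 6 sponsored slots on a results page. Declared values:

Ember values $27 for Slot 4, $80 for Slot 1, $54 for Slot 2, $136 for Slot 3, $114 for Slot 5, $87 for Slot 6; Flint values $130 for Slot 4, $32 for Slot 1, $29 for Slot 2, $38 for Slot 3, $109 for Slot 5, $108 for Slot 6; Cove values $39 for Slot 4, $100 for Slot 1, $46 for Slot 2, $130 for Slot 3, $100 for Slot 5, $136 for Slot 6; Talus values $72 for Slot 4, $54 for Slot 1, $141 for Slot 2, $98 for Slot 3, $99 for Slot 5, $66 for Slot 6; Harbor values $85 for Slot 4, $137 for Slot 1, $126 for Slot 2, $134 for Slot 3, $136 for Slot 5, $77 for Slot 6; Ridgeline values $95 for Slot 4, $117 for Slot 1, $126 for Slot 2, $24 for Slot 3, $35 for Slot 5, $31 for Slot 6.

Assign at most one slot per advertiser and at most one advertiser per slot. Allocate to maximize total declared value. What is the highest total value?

Optimal: Ember→Slot 3 ($136), Flint→Slot 4 ($130), Cove→Slot 6 ($136), Talus→Slot 2 ($141), Harbor→Slot 5 ($136), Ridgeline→Slot 1 ($117) — total 136+130+136+141+136+117 = $796.
Row-greedy (each advertiser in turn takes its best remaining slot) gives $715, worse by 81.
Next-best assignment: Ember→Slot 5, Flint→Slot 4, Cove→Slot 6, Talus→Slot 2, Harbor→Slot 3, Ridgeline→Slot 1 = $772.
Swapping Ridgeline↔Talus (Ridgeline→Slot 2 $126, Talus→Slot 1 $54) loses 78.

Maximum total: $796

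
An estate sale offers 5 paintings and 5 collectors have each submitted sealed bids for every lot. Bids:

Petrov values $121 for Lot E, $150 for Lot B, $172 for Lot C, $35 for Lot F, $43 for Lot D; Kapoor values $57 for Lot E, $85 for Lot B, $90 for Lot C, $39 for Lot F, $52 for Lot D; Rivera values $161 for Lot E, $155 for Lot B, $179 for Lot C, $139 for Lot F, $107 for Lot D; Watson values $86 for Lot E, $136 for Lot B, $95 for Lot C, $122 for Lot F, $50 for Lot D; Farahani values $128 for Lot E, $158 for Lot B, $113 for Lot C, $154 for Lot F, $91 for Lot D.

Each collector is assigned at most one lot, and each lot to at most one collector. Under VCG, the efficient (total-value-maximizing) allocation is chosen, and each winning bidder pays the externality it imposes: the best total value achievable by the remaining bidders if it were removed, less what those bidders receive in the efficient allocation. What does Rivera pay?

Efficient allocation: Petrov→Lot C ($172), Kapoor→Lot D ($52), Rivera→Lot E ($161), Watson→Lot B ($136), Farahani→Lot F ($154); total welfare W = $675.
Rivera receives Lot E at value $161, so the others get W − 161 = $514.
Without Rivera: best allocation of the remaining 4 bidders over all 5 lots is Petrov→Lot C ($172), Kapoor→Lot E ($57), Watson→Lot B ($136), Farahani→Lot F ($154), total $519.
VCG payment = (others' best without Rivera) − (others' welfare with Rivera) = 519 − 514 = $5.

Rivera pays $5.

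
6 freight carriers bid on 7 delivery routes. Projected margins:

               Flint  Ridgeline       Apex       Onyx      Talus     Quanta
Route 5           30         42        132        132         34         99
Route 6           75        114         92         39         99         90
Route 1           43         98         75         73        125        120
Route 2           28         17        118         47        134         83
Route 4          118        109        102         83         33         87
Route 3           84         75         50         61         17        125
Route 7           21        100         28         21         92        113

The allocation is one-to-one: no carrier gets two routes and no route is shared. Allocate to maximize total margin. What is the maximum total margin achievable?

Optimal: Flint→Route 4 ($118k), Ridgeline→Route 6 ($114k), Apex→Route 2 ($118k), Onyx→Route 5 ($132k), Talus→Route 1 ($125k), Quanta→Route 3 ($125k) — total 118+114+118+132+125+125 = $732k.
Column-greedy (each route in turn goes to its best remaining carrier) gives $633k, worse by 99.
Next-best assignment: Flint→Route 4, Ridgeline→Route 6, Apex→Route 2, Onyx→Route 5, Talus→Route 1, Quanta→Route 7 = $720k.
Swapping Ridgeline↔Apex (Ridgeline→Route 2 $17k, Apex→Route 6 $92k) loses 123.

Max total: $732k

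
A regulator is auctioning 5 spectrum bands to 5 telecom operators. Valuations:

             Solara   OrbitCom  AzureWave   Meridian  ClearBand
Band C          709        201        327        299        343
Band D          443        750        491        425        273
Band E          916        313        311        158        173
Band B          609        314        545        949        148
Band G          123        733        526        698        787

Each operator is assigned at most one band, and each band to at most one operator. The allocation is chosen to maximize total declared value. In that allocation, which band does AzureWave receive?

AzureWave receives Band C.

Optimal: Solara→Band E ($916M), OrbitCom→Band D ($750M), AzureWave→Band C ($327M), Meridian→Band B ($949M), ClearBand→Band G ($787M) — total 916+750+327+949+787 = $3729M.
Column-greedy (each band in turn goes to its best remaining operator) gives $3506M, worse by 223.
Swapping AzureWave↔ClearBand (AzureWave→Band G $526M, ClearBand→Band C $343M) loses 245.
Checked against all permutations: $3729M is optimal.
AzureWave's own top band is Band B ($545M), but forcing AzureWave→Band B and reassigning the rest optimally gives only $3297M — worse by 432.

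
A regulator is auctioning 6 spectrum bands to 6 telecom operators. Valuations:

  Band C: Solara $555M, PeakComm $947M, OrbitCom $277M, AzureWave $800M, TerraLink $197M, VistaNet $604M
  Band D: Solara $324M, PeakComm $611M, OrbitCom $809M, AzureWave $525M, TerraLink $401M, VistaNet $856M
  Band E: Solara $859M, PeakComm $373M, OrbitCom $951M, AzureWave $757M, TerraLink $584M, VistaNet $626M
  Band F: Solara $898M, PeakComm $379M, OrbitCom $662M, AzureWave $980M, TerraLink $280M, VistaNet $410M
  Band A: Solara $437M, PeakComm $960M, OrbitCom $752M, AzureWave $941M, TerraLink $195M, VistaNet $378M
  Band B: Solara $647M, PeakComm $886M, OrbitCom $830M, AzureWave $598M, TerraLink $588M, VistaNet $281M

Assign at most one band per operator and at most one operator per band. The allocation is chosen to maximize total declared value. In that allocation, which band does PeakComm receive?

This is a one-to-one assignment (maximum-weight bipartite matching).
Optimal: Solara→Band F ($898M), PeakComm→Band C ($947M), OrbitCom→Band E ($951M), AzureWave→Band A ($941M), TerraLink→Band B ($588M), VistaNet→Band D ($856M) — total 898+947+951+941+588+856 = $5181M.
Column-greedy (each band in turn goes to its best remaining operator) gives $4759M, worse by 422.
Next-best assignment: Solara→Band F, PeakComm→Band C, OrbitCom→Band B, AzureWave→Band A, TerraLink→Band E, VistaNet→Band D = $5056M.
Swapping OrbitCom↔Solara (OrbitCom→Band F $662M, Solara→Band E $859M) loses 328.
PeakComm's own top band is Band A ($960M), but forcing PeakComm→Band A and reassigning the rest optimally gives only $5053M — worse by 128.

PeakComm receives Band C.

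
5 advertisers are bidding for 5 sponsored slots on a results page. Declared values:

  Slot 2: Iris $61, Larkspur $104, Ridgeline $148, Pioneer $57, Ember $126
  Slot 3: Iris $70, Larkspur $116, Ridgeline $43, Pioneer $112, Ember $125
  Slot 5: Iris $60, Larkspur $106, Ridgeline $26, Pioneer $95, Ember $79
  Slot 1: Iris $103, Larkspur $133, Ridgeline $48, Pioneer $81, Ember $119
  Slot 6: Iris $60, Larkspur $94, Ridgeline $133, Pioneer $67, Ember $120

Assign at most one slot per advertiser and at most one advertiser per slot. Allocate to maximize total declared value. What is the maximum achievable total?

Optimal: Iris→Slot 1 ($103), Larkspur→Slot 5 ($106), Ridgeline→Slot 2 ($148), Pioneer→Slot 3 ($112), Ember→Slot 6 ($120) — total 103+106+148+112+120 = $589.
Max-entry greedy (repeatedly take the single best remaining cell) gives $561, worse by 28.
Next-best assignment: Iris→Slot 1, Larkspur→Slot 3, Ridgeline→Slot 2, Pioneer→Slot 5, Ember→Slot 6 = $582.
Swapping Pioneer↔Larkspur (Pioneer→Slot 5 $95, Larkspur→Slot 3 $116) loses 7.
Every other assignment is strictly worse.

Maximum total: $589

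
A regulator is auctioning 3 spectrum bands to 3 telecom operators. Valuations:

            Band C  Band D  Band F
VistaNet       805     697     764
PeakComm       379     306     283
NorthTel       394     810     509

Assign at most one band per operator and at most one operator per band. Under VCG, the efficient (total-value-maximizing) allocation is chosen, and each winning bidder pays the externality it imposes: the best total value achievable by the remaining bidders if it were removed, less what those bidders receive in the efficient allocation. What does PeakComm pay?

PeakComm pays $41M.

Efficient allocation: VistaNet→Band F ($764M), PeakComm→Band C ($379M), NorthTel→Band D ($810M); total welfare W = $1953M.
PeakComm receives Band C at value $379M, so the others get W − 379 = $1574M.
Without PeakComm: best allocation of the remaining 2 bidders over all 3 bands is VistaNet→Band C ($805M), NorthTel→Band D ($810M), total $1615M.
VCG payment = (others' best without PeakComm) − (others' welfare with PeakComm) = 1615 − 1574 = $41M.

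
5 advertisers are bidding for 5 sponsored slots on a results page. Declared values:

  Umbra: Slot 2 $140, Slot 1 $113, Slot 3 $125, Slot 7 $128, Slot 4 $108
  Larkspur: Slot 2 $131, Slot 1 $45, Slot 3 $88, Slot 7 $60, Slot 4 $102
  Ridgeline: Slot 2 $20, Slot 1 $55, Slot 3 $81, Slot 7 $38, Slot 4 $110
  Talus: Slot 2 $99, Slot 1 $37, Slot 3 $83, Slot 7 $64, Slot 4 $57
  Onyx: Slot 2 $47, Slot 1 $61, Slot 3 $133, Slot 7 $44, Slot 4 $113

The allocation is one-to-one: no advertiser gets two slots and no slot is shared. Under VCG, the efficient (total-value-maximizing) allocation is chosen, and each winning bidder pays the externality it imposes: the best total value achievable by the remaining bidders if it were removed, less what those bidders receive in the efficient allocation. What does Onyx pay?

Onyx pays $34.

Efficient allocation: Umbra→Slot 1 ($113), Larkspur→Slot 2 ($131), Ridgeline→Slot 4 ($110), Talus→Slot 7 ($64), Onyx→Slot 3 ($133); total welfare W = $551.
Onyx receives Slot 3 at value $133, so the others get W − 133 = $418.
Without Onyx: best allocation of the remaining 4 bidders over all 5 slots is Umbra→Slot 7 ($128), Larkspur→Slot 2 ($131), Ridgeline→Slot 4 ($110), Talus→Slot 3 ($83), total $452.
VCG payment = (others' best without Onyx) − (others' welfare with Onyx) = 452 − 418 = $34.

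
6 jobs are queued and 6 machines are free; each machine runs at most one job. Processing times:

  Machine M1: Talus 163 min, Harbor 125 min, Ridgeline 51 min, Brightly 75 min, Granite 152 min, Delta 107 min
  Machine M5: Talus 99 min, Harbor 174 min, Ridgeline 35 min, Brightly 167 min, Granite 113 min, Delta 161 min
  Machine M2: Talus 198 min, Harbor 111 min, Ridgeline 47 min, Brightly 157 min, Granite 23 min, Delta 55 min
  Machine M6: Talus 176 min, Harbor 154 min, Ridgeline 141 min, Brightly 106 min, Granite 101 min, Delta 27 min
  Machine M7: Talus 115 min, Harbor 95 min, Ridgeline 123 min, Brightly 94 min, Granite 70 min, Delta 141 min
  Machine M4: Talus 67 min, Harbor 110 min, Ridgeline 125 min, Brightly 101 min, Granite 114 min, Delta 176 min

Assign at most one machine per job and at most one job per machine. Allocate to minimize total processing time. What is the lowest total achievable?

This is a one-to-one assignment (minimum-cost bipartite matching).
Optimal: Talus→Machine M4 (67 min), Harbor→Machine M7 (95 min), Ridgeline→Machine M5 (35 min), Brightly→Machine M1 (75 min), Granite→Machine M2 (23 min), Delta→Machine M6 (27 min) — total 67+95+35+75+23+27 = 322 min.
Column-greedy (each machine in turn goes to its cheapest remaining job) gives 404 min, worse by 82.
Next-best assignment: Talus→Machine M4, Harbor→Machine M1, Ridgeline→Machine M5, Brightly→Machine M7, Granite→Machine M2, Delta→Machine M6 = 371 min.
Swapping Talus↔Delta (Talus→Machine M6 176 min, Delta→Machine M4 176 min) adds 258.

Min total: 322 min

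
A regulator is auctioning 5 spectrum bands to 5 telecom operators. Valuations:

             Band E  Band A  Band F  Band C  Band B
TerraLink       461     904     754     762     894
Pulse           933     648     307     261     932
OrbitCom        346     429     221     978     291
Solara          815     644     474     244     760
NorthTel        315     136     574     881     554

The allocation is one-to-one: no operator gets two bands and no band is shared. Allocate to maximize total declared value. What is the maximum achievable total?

Optimal: TerraLink→Band A ($904M), Pulse→Band B ($932M), OrbitCom→Band C ($978M), Solara→Band E ($815M), NorthTel→Band F ($574M) — total 904+932+978+815+574 = $4203M.
Max-entry greedy (repeatedly take the single best remaining cell) gives $4149M, worse by 54.

Maximum total: $4203M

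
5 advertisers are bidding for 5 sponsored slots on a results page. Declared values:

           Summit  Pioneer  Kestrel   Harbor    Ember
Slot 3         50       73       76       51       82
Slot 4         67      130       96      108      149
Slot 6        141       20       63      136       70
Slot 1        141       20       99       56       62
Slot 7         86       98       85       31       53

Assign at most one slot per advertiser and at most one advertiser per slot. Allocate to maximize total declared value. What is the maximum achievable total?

Optimal: Summit→Slot 1 ($141), Pioneer→Slot 7 ($98), Kestrel→Slot 3 ($76), Harbor→Slot 6 ($136), Ember→Slot 4 ($149) — total 141+98+76+136+149 = $600.
Row-greedy (each advertiser in turn takes its best remaining slot) gives $474, worse by 126.

Maximum total: $600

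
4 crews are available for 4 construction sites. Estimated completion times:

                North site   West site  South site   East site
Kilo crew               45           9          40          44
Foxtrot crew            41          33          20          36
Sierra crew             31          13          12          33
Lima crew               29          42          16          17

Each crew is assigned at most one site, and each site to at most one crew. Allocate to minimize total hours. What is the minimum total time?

Optimal: Kilo crew→West site (9 hours), Foxtrot crew→South site (20 hours), Sierra crew→North site (31 hours), Lima crew→East site (17 hours) — total 9+20+31+17 = 77 hours.
Min-entry greedy (repeatedly take the single cheapest remaining cell) gives 79 hours, worse by 2.
Every other assignment is strictly worse.

Min total: 77 hours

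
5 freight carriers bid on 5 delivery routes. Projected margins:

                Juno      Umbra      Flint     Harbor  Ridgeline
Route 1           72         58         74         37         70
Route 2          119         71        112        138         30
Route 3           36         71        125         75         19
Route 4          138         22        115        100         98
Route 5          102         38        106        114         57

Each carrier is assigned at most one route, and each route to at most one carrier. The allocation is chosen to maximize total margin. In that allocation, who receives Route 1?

Ridgeline receives Route 1.

This is the linear assignment problem.
Optimal: Juno→Route 4 ($138k), Umbra→Route 3 ($71k), Flint→Route 5 ($106k), Harbor→Route 2 ($138k), Ridgeline→Route 1 ($70k) — total 138+71+106+138+70 = $523k.
Next-best assignment: Juno→Route 5, Umbra→Route 1, Flint→Route 3, Harbor→Route 2, Ridgeline→Route 4 = $521k.
Ridgeline's own top route is Route 4 ($98k), but forcing Ridgeline→Route 4 and reassigning the rest optimally gives only $521k — worse by 2.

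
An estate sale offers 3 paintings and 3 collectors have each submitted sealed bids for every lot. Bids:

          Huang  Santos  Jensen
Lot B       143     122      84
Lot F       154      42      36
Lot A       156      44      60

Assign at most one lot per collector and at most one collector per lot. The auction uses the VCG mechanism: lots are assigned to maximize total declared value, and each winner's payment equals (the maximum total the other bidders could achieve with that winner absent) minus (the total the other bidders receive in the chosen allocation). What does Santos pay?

Efficient allocation: Huang→Lot F ($154), Santos→Lot B ($122), Jensen→Lot A ($60); total welfare W = $336.
Santos receives Lot B at value $122, so the others get W − 122 = $214.
Without Santos: best allocation of the remaining 2 bidders over all 3 lots is Huang→Lot A ($156), Jensen→Lot B ($84), total $240.
VCG payment = (others' best without Santos) − (others' welfare with Santos) = 240 − 214 = $26.

Santos pays $26.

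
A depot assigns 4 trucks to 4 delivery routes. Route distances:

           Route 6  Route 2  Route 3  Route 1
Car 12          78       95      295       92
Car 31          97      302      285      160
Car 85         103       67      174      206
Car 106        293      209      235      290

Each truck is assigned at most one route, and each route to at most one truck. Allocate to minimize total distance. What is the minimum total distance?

Min total: 491 km

Optimal: Car 12→Route 1 (92 km), Car 31→Route 6 (97 km), Car 85→Route 2 (67 km), Car 106→Route 3 (235 km) — total 92+97+67+235 = 491 km.
Min-entry greedy (repeatedly take the single cheapest remaining cell) gives 540 km, worse by 49.
Next-best assignment: Car 12→Route 6, Car 31→Route 1, Car 85→Route 2, Car 106→Route 3 = 540 km.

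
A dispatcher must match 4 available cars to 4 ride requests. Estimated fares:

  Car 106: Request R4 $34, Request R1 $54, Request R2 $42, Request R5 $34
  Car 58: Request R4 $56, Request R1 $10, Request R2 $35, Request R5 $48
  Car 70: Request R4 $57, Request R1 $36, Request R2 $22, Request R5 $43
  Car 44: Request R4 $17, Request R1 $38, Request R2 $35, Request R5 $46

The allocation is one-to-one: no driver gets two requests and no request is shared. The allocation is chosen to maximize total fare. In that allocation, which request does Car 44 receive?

Optimal: Car 106→Request R1 ($54), Car 58→Request R5 ($48), Car 70→Request R4 ($57), Car 44→Request R2 ($35) — total 54+48+57+35 = $194.
Column-greedy (each request in turn goes to its best remaining driver) gives $192, worse by 2.
Car 44's own top request is Request R5 ($46), but forcing Car 44→Request R5 and reassigning the rest optimally gives only $192 — worse by 2.

Car 44 receives Request R2.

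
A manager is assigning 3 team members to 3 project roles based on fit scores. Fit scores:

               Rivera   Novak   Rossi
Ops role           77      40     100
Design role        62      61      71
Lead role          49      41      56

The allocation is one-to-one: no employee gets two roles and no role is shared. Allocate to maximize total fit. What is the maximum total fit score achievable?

Max total: 210 pts

Optimal: Rivera→Lead role (49 pts), Novak→Design role (61 pts), Rossi→Ops role (100 pts) — total 49+61+100 = 210 pts.
Max-entry greedy (repeatedly take the single best remaining cell) gives 203 pts, worse by 7.
Swapping Rivera↔Rossi (Rivera→Ops role 77 pts, Rossi→Lead role 56 pts) loses 16.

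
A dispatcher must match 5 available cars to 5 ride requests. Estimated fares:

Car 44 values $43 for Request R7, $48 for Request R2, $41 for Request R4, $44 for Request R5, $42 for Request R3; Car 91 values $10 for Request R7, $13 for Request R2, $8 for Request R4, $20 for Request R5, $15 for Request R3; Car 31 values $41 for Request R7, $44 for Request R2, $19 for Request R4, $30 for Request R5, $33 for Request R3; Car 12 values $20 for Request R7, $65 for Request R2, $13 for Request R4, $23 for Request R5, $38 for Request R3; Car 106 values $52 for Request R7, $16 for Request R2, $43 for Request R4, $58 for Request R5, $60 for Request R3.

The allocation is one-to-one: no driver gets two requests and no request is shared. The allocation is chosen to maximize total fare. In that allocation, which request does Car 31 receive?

This is a one-to-one assignment (maximum-weight bipartite matching).
Optimal: Car 44→Request R4 ($41), Car 91→Request R5 ($20), Car 31→Request R7 ($41), Car 12→Request R2 ($65), Car 106→Request R3 ($60) — total 41+20+41+65+60 = $227.
Next-best assignment: Car 44→Request R4, Car 91→Request R3, Car 31→Request R7, Car 12→Request R2, Car 106→Request R5 = $220.
Swapping Car 12↔Car 31 (Car 12→Request R7 $20, Car 31→Request R2 $44) loses 42.
Car 31's own top request is Request R2 ($44), but forcing Car 31→Request R2 and reassigning the rest optimally gives only $195 — worse by 32.

Car 31 receives Request R7.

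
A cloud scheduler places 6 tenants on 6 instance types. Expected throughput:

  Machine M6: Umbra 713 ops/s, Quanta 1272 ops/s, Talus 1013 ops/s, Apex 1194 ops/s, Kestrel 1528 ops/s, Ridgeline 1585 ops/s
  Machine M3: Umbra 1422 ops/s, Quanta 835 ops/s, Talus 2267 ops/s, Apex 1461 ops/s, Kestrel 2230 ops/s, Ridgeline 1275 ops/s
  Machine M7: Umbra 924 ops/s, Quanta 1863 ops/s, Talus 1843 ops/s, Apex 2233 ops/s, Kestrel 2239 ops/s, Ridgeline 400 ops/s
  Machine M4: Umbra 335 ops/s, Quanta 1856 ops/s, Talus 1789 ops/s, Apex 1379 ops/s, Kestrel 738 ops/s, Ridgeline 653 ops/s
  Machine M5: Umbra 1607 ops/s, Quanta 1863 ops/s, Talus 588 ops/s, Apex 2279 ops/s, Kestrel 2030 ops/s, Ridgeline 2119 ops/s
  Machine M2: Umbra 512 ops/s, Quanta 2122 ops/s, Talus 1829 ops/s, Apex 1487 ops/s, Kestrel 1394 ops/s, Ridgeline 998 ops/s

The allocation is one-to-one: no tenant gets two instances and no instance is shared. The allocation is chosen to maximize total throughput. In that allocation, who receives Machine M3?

Kestrel receives Machine M3.

This is a one-to-one assignment (maximum-weight bipartite matching).
Optimal: Umbra→Machine M5 (1607 ops/s), Quanta→Machine M2 (2122 ops/s), Talus→Machine M4 (1789 ops/s), Apex→Machine M7 (2233 ops/s), Kestrel→Machine M3 (2230 ops/s), Ridgeline→Machine M6 (1585 ops/s) — total 1607+2122+1789+2233+2230+1585 = 11566 ops/s.
Max-entry greedy (repeatedly take the single best remaining cell) gives 10827 ops/s, worse by 739.
Every other assignment is strictly worse.
Kestrel's own top instance is Machine M7 (2239 ops/s), but forcing Kestrel→Machine M7 and reassigning the rest optimally gives only 11436 ops/s — worse by 130.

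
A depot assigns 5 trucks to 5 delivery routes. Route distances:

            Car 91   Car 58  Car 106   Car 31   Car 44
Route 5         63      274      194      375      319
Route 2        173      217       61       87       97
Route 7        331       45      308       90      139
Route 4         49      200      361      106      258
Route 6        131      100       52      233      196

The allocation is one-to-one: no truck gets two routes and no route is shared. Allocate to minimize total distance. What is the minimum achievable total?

This is the linear assignment problem.
Optimal: Car 91→Route 5 (63 km), Car 58→Route 7 (45 km), Car 106→Route 6 (52 km), Car 31→Route 4 (106 km), Car 44→Route 2 (97 km) — total 63+45+52+106+97 = 363 km.
Row-greedy (each truck in turn takes its cheapest remaining route) gives 552 km, worse by 189.
Checked against all permutations: 363 km is optimal.

Min total: 363 km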